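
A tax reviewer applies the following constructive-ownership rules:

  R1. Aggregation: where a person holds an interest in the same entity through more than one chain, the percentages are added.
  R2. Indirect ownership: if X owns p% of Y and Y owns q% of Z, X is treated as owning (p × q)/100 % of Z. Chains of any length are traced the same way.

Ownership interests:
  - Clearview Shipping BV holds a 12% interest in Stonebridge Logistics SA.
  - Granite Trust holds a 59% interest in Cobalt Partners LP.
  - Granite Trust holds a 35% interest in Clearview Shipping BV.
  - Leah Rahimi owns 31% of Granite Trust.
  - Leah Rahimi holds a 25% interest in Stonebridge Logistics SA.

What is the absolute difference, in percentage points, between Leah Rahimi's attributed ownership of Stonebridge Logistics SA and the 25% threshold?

1.302

Chain via Granite Trust → Clearview Shipping BV (R2): 31% × 35% × 12% = 1.302% of Stonebridge Logistics SA.
Direct interest in Stonebridge Logistics SA: 25%.
Aggregating (R1): 1.302% + 25% = 26.302%.
26.302% exceeds the 25% threshold by 1.302 percentage points.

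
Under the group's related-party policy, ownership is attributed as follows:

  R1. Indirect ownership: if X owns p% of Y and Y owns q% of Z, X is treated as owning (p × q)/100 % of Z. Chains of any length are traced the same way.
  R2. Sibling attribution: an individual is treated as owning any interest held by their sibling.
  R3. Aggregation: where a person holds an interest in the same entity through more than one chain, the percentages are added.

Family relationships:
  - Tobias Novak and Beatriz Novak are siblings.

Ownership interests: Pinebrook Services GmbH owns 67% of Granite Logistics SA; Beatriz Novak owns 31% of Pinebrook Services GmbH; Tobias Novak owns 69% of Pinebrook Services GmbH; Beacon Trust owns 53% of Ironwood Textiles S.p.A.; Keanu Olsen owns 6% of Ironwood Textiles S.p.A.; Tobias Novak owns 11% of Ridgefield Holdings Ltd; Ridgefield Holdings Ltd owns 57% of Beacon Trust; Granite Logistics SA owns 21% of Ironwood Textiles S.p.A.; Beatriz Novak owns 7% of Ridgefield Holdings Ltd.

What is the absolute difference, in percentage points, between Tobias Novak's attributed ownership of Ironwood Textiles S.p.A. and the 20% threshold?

By sibling attribution (R2), Tobias Novak is treated as also owning Beatriz Novak's interest in Ridgefield Holdings Ltd, giving 11% + 7% = 18%.
By sibling attribution (R2), Tobias Novak is treated as also owning Beatriz Novak's interest in Pinebrook Services GmbH, giving 69% + 31% = 100%.
Chain via Ridgefield Holdings Ltd → Beacon Trust (R1): 18% × 57% × 53% = 5.4378% of Ironwood Textiles S.p.A.
Chain via Pinebrook Services GmbH → Granite Logistics SA (R1): 100% × 67% × 21% = 14.07% of Ironwood Textiles S.p.A.
Aggregating (R3): 5.4378% + 14.07% = 19.5078%.
19.5078% falls short of the 20% threshold by 0.4922 percentage points.

0.4922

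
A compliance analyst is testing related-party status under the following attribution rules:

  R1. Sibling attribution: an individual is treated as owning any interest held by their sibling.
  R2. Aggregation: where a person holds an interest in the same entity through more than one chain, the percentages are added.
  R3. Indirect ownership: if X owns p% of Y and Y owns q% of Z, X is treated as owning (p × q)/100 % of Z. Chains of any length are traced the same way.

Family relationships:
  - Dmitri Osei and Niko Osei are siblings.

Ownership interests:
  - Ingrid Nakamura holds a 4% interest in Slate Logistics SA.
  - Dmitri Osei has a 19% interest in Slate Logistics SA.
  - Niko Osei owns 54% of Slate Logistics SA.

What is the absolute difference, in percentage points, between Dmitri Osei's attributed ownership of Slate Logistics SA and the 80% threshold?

By sibling attribution (R1), Dmitri Osei is treated as also owning Niko Osei's interest in Slate Logistics SA, giving 19% + 54% = 73%.
Direct interest in Slate Logistics SA: 73%.
73% falls short of the 80% threshold by 7 percentage points.

7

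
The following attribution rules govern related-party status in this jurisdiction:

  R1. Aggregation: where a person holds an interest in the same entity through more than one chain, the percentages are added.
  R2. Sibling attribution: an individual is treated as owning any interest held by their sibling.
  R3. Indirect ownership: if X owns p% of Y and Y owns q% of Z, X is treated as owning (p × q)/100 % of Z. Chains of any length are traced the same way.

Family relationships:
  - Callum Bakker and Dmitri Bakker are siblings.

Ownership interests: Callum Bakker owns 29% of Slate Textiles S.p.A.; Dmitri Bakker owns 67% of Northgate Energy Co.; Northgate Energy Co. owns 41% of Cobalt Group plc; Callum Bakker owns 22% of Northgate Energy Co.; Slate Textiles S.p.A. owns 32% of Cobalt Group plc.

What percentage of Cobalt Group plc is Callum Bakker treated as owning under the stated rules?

45.77%

By sibling attribution (R2), Callum Bakker is treated as also owning Dmitri Bakker's interest in Northgate Energy Co, giving 22% + 67% = 89%.
Chain via Northgate Energy Co. (R3): 89% × 41% = 36.49% of Cobalt Group plc.
Chain via Slate Textiles S.p.A. (R3): 29% × 32% = 9.28% of Cobalt Group plc.
Aggregating (R1): 36.49% + 9.28% = 45.77%.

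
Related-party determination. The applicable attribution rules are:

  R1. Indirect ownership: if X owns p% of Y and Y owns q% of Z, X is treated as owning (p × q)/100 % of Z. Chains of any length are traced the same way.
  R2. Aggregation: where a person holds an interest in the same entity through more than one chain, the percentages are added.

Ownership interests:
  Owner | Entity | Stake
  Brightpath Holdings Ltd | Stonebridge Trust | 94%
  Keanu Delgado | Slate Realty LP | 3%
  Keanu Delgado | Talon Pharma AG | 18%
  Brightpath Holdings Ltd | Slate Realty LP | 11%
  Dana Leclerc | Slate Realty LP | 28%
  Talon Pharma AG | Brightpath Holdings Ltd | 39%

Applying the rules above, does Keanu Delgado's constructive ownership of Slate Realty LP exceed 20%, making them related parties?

No

Chain via Talon Pharma AG → Brightpath Holdings Ltd (R1): 18% × 39% × 11% = 0.7722% of Slate Realty LP.
Direct interest in Slate Realty LP: 3%.
Aggregating (R2): 0.7722% + 3% = 3.7722%.
3.7722% does not exceed the 20% threshold, so Keanu is not a related party to Slate Realty LP.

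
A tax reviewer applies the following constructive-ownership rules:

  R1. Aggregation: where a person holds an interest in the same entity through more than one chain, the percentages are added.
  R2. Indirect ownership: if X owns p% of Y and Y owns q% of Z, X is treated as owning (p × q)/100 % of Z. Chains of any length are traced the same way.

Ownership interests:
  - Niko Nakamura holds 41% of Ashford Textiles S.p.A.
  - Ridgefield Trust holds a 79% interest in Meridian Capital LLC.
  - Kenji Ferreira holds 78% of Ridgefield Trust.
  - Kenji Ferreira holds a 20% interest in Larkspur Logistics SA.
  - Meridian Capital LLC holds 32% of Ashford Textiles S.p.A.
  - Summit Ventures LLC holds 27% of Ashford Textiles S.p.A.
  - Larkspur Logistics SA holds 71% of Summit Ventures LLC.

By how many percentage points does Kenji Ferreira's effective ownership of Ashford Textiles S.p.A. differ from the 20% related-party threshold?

3.5524

Chain via Larkspur Logistics SA → Summit Ventures LLC (R2): 20% × 71% × 27% = 3.834% of Ashford Textiles S.p.A.
Chain via Ridgefield Trust → Meridian Capital LLC (R2): 78% × 79% × 32% = 19.7184% of Ashford Textiles S.p.A.
Aggregating (R1): 3.834% + 19.7184% = 23.5524%.
23.5524% exceeds the 20% threshold by 3.5524 percentage points.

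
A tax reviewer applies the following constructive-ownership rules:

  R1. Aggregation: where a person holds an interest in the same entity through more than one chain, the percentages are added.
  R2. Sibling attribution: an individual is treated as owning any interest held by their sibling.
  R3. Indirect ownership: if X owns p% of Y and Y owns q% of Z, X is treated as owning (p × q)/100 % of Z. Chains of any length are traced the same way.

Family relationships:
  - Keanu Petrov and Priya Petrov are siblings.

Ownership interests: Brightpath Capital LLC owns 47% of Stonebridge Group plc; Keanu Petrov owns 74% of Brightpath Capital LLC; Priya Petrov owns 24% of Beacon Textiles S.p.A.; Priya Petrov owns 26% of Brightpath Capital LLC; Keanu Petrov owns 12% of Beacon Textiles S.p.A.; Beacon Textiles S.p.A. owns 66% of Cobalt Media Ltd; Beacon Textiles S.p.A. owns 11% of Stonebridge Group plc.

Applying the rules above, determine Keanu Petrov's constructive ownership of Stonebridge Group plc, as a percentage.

50.96%

By sibling attribution (R2), Keanu Petrov is treated as also owning Priya Petrov's interest in Brightpath Capital LLC, giving 74% + 26% = 100%.
By sibling attribution (R2), Keanu Petrov is treated as also owning Priya Petrov's interest in Beacon Textiles S.p.A, giving 12% + 24% = 36%.
Chain via Brightpath Capital LLC (R3): 100% × 47% = 47% of Stonebridge Group plc.
Chain via Beacon Textiles S.p.A. (R3): 36% × 11% = 3.96% of Stonebridge Group plc.
Aggregating (R1): 47% + 3.96% = 50.96%.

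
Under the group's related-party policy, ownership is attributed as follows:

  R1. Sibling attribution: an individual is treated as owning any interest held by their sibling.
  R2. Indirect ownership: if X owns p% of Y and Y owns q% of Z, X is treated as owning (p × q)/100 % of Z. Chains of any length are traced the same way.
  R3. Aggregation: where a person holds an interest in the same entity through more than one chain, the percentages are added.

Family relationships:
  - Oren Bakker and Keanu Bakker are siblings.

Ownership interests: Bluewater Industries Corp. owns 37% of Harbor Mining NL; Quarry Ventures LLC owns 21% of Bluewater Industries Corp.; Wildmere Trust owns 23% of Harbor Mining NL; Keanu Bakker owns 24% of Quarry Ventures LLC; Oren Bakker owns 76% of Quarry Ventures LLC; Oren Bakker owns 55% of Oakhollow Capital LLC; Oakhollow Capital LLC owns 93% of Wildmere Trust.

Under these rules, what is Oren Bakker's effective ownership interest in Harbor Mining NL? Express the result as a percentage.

19.5345%

By sibling attribution (R1), Oren Bakker is treated as also owning Keanu Bakker's interest in Quarry Ventures LLC, giving 76% + 24% = 100%.
Chain via Quarry Ventures LLC → Bluewater Industries Corp. (R2): 100% × 21% × 37% = 7.77% of Harbor Mining NL.
Chain via Oakhollow Capital LLC → Wildmere Trust (R2): 55% × 93% × 23% = 11.7645% of Harbor Mining NL.
Aggregating (R3): 7.77% + 11.7645% = 19.5345%.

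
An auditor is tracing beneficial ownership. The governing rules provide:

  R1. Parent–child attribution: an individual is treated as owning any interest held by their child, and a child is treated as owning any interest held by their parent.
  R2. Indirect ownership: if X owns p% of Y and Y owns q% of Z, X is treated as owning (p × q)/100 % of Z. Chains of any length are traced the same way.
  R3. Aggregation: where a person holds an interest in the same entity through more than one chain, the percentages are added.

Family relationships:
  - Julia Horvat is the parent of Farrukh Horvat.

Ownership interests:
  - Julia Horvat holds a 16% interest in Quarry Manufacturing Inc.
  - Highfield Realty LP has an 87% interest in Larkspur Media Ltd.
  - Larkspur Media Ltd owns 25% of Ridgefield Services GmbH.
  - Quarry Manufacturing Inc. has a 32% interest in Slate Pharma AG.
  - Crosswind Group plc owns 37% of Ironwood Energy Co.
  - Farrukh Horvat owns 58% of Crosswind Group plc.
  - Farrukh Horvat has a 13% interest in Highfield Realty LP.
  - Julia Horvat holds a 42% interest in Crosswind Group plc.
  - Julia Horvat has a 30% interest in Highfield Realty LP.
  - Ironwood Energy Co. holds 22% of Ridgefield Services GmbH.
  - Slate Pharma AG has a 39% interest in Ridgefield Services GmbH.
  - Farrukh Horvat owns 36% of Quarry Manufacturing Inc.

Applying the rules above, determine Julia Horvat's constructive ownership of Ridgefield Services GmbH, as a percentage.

By parent–child attribution (R1), Julia Horvat is treated as also owning Farrukh Horvat's interest in Crosswind Group plc, giving 42% + 58% = 100%.
By parent–child attribution (R1), Julia Horvat is treated as also owning Farrukh Horvat's interest in Highfield Realty LP, giving 30% + 13% = 43%.
By parent–child attribution (R1), Julia Horvat is treated as also owning Farrukh Horvat's interest in Quarry Manufacturing Inc, giving 16% + 36% = 52%.
Chain via Crosswind Group plc → Ironwood Energy Co. (R2): 100% × 37% × 22% = 8.14% of Ridgefield Services GmbH.
Chain via Highfield Realty LP → Larkspur Media Ltd (R2): 43% × 87% × 25% = 9.3525% of Ridgefield Services GmbH.
Chain via Quarry Manufacturing Inc. → Slate Pharma AG (R2): 52% × 32% × 39% = 6.4896% of Ridgefield Services GmbH.
Aggregating (R3): 8.14% + 9.3525% + 6.4896% = 23.9821%.

23.9821%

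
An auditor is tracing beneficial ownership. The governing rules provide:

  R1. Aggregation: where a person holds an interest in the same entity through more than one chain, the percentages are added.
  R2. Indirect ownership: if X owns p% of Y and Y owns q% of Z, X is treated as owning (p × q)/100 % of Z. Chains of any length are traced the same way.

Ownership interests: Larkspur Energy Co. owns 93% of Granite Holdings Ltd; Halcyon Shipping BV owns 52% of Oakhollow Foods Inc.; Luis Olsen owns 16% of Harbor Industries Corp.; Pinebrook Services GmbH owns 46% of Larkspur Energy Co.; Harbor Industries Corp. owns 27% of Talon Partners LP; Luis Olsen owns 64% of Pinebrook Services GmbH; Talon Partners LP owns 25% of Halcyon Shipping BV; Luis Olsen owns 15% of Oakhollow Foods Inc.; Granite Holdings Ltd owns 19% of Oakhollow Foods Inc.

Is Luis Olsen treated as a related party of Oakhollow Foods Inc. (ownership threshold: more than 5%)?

Yes

Chain via Pinebrook Services GmbH → Larkspur Energy Co. → Granite Holdings Ltd (R2): 64% × 46% × 93% × 19% = 5.202048% of Oakhollow Foods Inc.
Chain via Harbor Industries Corp. → Talon Partners LP → Halcyon Shipping BV (R2): 16% × 27% × 25% × 52% = 0.5616% of Oakhollow Foods Inc.
Direct interest in Oakhollow Foods Inc: 15%.
Aggregating (R1): 5.202048% + 0.5616% + 15% = 20.763648%.
20.763648% exceeds the 5% threshold, so Luis is a related party to Oakhollow Foods Inc.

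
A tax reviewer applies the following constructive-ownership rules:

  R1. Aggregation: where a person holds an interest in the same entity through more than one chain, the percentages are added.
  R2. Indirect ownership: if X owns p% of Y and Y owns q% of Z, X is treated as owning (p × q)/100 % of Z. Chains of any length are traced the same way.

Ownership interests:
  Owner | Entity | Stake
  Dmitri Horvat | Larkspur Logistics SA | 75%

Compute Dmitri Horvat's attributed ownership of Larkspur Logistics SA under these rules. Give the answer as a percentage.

75%

Direct interest in Larkspur Logistics SA: 75%.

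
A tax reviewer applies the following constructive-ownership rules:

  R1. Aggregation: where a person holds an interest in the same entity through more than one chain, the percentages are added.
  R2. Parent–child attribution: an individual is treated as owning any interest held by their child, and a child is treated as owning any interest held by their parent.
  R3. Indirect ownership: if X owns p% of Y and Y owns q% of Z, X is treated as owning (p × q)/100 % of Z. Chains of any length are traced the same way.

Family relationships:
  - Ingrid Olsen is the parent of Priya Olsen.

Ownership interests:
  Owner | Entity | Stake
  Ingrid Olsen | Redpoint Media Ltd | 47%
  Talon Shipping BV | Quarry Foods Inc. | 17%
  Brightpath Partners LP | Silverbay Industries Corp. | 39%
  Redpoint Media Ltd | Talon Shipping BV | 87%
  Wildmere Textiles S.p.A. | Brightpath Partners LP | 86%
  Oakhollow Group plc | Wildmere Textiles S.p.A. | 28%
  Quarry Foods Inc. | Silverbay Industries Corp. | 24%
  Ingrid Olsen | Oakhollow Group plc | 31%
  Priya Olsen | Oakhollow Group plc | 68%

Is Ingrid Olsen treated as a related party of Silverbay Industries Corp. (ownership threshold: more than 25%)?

No

By parent–child attribution (R2), Ingrid Olsen is treated as also owning Priya Olsen's interest in Oakhollow Group plc, giving 31% + 68% = 99%.
Chain via Redpoint Media Ltd → Talon Shipping BV → Quarry Foods Inc. (R3): 47% × 87% × 17% × 24% = 1.668312% of Silverbay Industries Corp.
Chain via Oakhollow Group plc → Wildmere Textiles S.p.A. → Brightpath Partners LP (R3): 99% × 28% × 86% × 39% = 9.297288% of Silverbay Industries Corp.
Aggregating (R1): 1.668312% + 9.297288% = 10.9656%.
10.9656% does not exceed the 25% threshold, so Ingrid is not a related party to Silverbay Industries Corp.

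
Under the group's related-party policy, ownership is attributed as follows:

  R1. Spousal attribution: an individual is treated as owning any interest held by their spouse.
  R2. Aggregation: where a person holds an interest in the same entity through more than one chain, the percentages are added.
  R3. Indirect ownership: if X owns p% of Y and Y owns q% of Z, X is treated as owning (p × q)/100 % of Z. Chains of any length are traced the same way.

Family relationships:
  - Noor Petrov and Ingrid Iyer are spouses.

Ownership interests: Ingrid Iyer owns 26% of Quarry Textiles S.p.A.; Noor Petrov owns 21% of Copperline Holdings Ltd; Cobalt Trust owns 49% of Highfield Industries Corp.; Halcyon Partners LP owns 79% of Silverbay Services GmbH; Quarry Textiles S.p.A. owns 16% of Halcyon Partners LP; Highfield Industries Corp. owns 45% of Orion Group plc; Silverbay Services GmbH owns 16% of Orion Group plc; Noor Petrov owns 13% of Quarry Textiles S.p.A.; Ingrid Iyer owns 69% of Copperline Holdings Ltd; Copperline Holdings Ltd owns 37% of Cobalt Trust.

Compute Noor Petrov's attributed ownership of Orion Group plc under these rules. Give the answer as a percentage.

8.131386%

By spousal attribution (R1), Noor Petrov is treated as also owning Ingrid Iyer's interest in Quarry Textiles S.p.A, giving 13% + 26% = 39%.
By spousal attribution (R1), Noor Petrov is treated as also owning Ingrid Iyer's interest in Copperline Holdings Ltd, giving 21% + 69% = 90%.
Chain via Quarry Textiles S.p.A. → Halcyon Partners LP → Silverbay Services GmbH (R3): 39% × 16% × 79% × 16% = 0.788736% of Orion Group plc.
Chain via Copperline Holdings Ltd → Cobalt Trust → Highfield Industries Corp. (R3): 90% × 37% × 49% × 45% = 7.34265% of Orion Group plc.
Aggregating (R2): 0.788736% + 7.34265% = 8.131386%.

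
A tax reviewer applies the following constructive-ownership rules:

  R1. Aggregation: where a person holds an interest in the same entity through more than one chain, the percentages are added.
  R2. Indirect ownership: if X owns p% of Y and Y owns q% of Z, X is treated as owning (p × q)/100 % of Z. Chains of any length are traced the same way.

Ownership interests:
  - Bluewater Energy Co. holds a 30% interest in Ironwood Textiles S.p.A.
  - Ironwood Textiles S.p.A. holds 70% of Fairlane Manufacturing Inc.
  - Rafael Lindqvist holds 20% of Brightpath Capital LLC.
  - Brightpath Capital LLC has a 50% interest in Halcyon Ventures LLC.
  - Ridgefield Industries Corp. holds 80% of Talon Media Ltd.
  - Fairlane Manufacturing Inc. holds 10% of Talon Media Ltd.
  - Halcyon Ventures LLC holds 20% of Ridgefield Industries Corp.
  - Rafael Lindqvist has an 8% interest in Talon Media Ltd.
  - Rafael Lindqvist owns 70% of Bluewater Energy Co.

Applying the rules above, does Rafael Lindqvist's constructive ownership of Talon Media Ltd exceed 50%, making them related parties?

Chain via Bluewater Energy Co. → Ironwood Textiles S.p.A. → Fairlane Manufacturing Inc. (R2): 70% × 30% × 70% × 10% = 1.47% of Talon Media Ltd.
Chain via Brightpath Capital LLC → Halcyon Ventures LLC → Ridgefield Industries Corp. (R2): 20% × 50% × 20% × 80% = 1.6% of Talon Media Ltd.
Direct interest in Talon Media Ltd: 8%.
Aggregating (R1): 1.47% + 1.6% + 8% = 11.07%.
11.07% does not exceed the 50% threshold, so Rafael is not a related party to Talon Media Ltd.

No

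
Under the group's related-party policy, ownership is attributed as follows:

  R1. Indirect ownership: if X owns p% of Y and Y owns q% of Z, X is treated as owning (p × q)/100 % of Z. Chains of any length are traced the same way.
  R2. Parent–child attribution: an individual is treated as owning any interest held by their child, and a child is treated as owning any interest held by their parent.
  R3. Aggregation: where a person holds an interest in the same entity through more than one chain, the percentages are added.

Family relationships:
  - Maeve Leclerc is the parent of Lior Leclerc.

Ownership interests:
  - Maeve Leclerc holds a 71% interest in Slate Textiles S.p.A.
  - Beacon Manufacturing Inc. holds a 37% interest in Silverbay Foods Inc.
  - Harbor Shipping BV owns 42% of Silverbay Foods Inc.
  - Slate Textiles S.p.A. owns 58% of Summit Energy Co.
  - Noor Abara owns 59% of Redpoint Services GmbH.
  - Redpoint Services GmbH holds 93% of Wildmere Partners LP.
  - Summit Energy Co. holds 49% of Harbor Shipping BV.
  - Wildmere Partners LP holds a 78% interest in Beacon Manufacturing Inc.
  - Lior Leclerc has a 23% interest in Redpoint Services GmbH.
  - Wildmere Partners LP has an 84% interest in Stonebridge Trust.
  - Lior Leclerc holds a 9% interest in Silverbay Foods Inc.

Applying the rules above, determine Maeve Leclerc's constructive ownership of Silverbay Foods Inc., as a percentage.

By parent–child attribution (R2), Maeve Leclerc is treated as owning Lior Leclerc's 23% interest in Redpoint Services GmbH.
By parent–child attribution (R2), Maeve Leclerc is treated as owning Lior Leclerc's 9% interest in Silverbay Foods Inc.
Chain via Slate Textiles S.p.A. → Summit Energy Co. → Harbor Shipping BV (R1): 71% × 58% × 49% × 42% = 8.474844% of Silverbay Foods Inc.
Chain via Redpoint Services GmbH → Wildmere Partners LP → Beacon Manufacturing Inc. (R1): 23% × 93% × 78% × 37% = 6.173154% of Silverbay Foods Inc.
Direct interest in Silverbay Foods Inc: 9%.
Aggregating (R3): 8.474844% + 6.173154% + 9% = 23.647998%.

23.647998%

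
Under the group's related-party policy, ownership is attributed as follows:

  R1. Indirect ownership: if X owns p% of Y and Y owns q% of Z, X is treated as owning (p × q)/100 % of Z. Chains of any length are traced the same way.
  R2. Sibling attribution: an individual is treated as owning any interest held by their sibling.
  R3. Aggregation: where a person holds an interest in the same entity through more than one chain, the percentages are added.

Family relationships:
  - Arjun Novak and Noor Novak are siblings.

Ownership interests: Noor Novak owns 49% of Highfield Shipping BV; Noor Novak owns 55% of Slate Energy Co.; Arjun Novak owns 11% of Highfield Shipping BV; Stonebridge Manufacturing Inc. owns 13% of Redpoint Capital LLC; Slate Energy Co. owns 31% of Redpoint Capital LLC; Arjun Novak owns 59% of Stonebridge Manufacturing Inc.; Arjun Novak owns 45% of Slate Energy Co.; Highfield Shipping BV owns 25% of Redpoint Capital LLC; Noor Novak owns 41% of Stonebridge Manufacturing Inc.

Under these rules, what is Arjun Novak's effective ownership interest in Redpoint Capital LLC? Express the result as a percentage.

By sibling attribution (R2), Arjun Novak is treated as also owning Noor Novak's interest in Slate Energy Co, giving 45% + 55% = 100%.
By sibling attribution (R2), Arjun Novak is treated as also owning Noor Novak's interest in Highfield Shipping BV, giving 11% + 49% = 60%.
By sibling attribution (R2), Arjun Novak is treated as also owning Noor Novak's interest in Stonebridge Manufacturing Inc, giving 59% + 41% = 100%.
Chain via Slate Energy Co. (R1): 100% × 31% = 31% of Redpoint Capital LLC.
Chain via Highfield Shipping BV (R1): 60% × 25% = 15% of Redpoint Capital LLC.
Chain via Stonebridge Manufacturing Inc. (R1): 100% × 13% = 13% of Redpoint Capital LLC.
Aggregating (R3): 31% + 15% + 13% = 59%.

59%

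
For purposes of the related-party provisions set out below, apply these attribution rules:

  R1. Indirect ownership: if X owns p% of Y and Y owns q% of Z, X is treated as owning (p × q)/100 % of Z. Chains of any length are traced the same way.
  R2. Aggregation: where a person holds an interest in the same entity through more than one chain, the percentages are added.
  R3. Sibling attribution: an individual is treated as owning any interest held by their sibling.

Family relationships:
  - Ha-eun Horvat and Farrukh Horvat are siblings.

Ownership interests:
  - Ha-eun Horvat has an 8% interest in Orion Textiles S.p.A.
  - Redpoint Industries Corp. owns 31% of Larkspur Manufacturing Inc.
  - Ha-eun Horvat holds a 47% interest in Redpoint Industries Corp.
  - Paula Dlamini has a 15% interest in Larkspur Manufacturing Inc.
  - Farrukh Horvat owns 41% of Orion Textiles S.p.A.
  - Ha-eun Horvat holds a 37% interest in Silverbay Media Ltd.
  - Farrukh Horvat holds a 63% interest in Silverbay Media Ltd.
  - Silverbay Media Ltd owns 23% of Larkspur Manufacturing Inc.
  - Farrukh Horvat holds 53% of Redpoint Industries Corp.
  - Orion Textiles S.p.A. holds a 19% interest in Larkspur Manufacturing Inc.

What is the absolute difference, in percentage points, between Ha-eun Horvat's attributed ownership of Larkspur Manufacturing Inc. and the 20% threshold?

By sibling attribution (R3), Ha-eun Horvat is treated as also owning Farrukh Horvat's interest in Orion Textiles S.p.A, giving 8% + 41% = 49%.
By sibling attribution (R3), Ha-eun Horvat is treated as also owning Farrukh Horvat's interest in Silverbay Media Ltd, giving 37% + 63% = 100%.
By sibling attribution (R3), Ha-eun Horvat is treated as also owning Farrukh Horvat's interest in Redpoint Industries Corp, giving 47% + 53% = 100%.
Chain via Orion Textiles S.p.A. (R1): 49% × 19% = 9.31% of Larkspur Manufacturing Inc.
Chain via Silverbay Media Ltd (R1): 100% × 23% = 23% of Larkspur Manufacturing Inc.
Chain via Redpoint Industries Corp. (R1): 100% × 31% = 31% of Larkspur Manufacturing Inc.
Aggregating (R2): 9.31% + 23% + 31% = 63.31%.
63.31% exceeds the 20% threshold by 43.31 percentage points.

43.31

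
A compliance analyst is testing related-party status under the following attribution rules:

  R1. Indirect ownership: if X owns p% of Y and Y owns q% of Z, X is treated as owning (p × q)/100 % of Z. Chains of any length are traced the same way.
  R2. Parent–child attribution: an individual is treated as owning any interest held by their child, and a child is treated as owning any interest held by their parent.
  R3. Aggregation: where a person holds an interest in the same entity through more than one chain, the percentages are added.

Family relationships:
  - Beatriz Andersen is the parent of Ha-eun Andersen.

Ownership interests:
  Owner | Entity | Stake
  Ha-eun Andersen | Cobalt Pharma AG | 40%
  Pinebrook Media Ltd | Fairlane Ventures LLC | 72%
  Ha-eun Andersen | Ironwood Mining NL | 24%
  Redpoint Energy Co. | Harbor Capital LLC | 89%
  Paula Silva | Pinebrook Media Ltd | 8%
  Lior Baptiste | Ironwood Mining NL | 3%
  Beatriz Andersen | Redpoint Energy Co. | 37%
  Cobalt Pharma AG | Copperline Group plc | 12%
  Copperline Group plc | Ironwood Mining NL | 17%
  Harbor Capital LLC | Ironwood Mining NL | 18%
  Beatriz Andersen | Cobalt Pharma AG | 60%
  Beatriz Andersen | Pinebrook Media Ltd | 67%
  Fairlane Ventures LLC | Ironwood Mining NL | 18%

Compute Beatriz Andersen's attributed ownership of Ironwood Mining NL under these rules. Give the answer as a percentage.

By parent–child attribution (R2), Beatriz Andersen is treated as also owning Ha-eun Andersen's interest in Cobalt Pharma AG, giving 60% + 40% = 100%.
By parent–child attribution (R2), Beatriz Andersen is treated as owning Ha-eun Andersen's 24% interest in Ironwood Mining NL.
Chain via Cobalt Pharma AG → Copperline Group plc (R1): 100% × 12% × 17% = 2.04% of Ironwood Mining NL.
Chain via Pinebrook Media Ltd → Fairlane Ventures LLC (R1): 67% × 72% × 18% = 8.6832% of Ironwood Mining NL.
Chain via Redpoint Energy Co. → Harbor Capital LLC (R1): 37% × 89% × 18% = 5.9274% of Ironwood Mining NL.
Direct interest in Ironwood Mining NL: 24%.
Aggregating (R3): 2.04% + 8.6832% + 5.9274% + 24% = 40.6506%.

40.6506%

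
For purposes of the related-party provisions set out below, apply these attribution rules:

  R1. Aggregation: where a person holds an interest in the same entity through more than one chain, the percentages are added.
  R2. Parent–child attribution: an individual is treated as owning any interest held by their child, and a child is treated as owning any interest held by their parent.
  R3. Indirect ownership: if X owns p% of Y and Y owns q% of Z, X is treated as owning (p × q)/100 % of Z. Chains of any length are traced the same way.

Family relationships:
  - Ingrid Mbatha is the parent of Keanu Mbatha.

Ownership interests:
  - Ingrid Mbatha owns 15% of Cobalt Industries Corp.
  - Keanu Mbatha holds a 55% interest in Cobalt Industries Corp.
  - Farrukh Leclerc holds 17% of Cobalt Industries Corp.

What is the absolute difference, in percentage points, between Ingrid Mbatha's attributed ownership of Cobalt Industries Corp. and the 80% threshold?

By parent–child attribution (R2), Ingrid Mbatha is treated as also owning Keanu Mbatha's interest in Cobalt Industries Corp, giving 15% + 55% = 70%.
Direct interest in Cobalt Industries Corp: 70%.
70% falls short of the 80% threshold by 10 percentage points.

10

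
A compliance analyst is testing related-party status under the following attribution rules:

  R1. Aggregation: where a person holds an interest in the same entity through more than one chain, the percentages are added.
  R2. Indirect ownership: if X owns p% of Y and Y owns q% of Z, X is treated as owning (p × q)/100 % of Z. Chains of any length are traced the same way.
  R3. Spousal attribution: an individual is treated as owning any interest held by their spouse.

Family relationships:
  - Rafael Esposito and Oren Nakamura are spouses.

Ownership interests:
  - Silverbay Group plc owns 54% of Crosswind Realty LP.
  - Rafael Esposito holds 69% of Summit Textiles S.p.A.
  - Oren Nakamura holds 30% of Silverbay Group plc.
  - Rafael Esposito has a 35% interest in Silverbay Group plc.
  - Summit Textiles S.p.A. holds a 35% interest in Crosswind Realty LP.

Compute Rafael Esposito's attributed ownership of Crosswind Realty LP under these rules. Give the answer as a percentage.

59.25%

By spousal attribution (R3), Rafael Esposito is treated as also owning Oren Nakamura's interest in Silverbay Group plc, giving 35% + 30% = 65%.
Chain via Silverbay Group plc (R2): 65% × 54% = 35.1% of Crosswind Realty LP.
Chain via Summit Textiles S.p.A. (R2): 69% × 35% = 24.15% of Crosswind Realty LP.
Aggregating (R1): 35.1% + 24.15% = 59.25%.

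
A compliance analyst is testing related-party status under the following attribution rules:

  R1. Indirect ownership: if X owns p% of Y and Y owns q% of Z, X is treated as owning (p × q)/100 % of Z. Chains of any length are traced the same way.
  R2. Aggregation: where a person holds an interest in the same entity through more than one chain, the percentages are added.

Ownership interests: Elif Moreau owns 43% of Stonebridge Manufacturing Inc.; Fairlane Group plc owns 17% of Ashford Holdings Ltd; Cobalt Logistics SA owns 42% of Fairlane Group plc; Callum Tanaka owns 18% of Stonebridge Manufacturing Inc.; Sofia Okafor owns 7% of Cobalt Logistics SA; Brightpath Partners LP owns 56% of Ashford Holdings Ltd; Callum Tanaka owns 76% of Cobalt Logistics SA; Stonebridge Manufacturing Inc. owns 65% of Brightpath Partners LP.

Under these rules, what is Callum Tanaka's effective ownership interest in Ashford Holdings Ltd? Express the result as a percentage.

Chain via Stonebridge Manufacturing Inc. → Brightpath Partners LP (R1): 18% × 65% × 56% = 6.552% of Ashford Holdings Ltd.
Chain via Cobalt Logistics SA → Fairlane Group plc (R1): 76% × 42% × 17% = 5.4264% of Ashford Holdings Ltd.
Aggregating (R2): 6.552% + 5.4264% = 11.9784%.

11.9784%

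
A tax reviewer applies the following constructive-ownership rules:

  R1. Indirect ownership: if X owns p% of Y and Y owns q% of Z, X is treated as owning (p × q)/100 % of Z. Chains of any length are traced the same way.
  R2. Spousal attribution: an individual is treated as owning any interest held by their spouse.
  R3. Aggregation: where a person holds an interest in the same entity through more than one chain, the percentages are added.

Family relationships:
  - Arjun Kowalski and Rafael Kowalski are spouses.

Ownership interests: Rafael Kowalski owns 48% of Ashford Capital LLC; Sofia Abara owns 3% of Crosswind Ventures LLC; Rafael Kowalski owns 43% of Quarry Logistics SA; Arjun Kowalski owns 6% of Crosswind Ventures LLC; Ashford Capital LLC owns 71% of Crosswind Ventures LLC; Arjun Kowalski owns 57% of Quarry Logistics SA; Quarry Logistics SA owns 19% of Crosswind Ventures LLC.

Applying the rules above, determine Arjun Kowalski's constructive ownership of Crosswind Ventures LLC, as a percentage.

By spousal attribution (R2), Arjun Kowalski is treated as also owning Rafael Kowalski's interest in Quarry Logistics SA, giving 57% + 43% = 100%.
By spousal attribution (R2), Arjun Kowalski is treated as owning Rafael Kowalski's 48% interest in Ashford Capital LLC.
Chain via Quarry Logistics SA (R1): 100% × 19% = 19% of Crosswind Ventures LLC.
Direct interest in Crosswind Ventures LLC: 6%.
Chain via Ashford Capital LLC (R1): 48% × 71% = 34.08% of Crosswind Ventures LLC.
Aggregating (R3): 19% + 6% + 34.08% = 59.08%.

59.08%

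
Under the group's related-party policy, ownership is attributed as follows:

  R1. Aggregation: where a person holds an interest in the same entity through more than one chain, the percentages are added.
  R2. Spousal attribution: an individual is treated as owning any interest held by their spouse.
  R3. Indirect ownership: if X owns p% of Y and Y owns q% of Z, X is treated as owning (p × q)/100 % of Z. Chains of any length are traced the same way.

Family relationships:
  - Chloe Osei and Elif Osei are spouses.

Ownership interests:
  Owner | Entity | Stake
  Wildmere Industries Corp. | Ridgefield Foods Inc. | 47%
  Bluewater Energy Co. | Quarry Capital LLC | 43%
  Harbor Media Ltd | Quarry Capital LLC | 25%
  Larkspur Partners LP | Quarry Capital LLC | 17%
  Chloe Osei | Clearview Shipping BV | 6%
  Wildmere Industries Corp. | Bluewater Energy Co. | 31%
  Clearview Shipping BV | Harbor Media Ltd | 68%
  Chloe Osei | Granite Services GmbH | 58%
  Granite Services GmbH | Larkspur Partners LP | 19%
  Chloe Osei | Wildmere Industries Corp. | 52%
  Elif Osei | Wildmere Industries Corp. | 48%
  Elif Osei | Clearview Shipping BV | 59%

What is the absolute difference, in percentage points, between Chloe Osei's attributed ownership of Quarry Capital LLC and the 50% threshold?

23.7466

By spousal attribution (R2), Chloe Osei is treated as also owning Elif Osei's interest in Wildmere Industries Corp, giving 52% + 48% = 100%.
By spousal attribution (R2), Chloe Osei is treated as also owning Elif Osei's interest in Clearview Shipping BV, giving 6% + 59% = 65%.
Chain via Wildmere Industries Corp. → Bluewater Energy Co. (R3): 100% × 31% × 43% = 13.33% of Quarry Capital LLC.
Chain via Granite Services GmbH → Larkspur Partners LP (R3): 58% × 19% × 17% = 1.8734% of Quarry Capital LLC.
Chain via Clearview Shipping BV → Harbor Media Ltd (R3): 65% × 68% × 25% = 11.05% of Quarry Capital LLC.
Aggregating (R1): 13.33% + 1.8734% + 11.05% = 26.2534%.
26.2534% falls short of the 50% threshold by 23.7466 percentage points.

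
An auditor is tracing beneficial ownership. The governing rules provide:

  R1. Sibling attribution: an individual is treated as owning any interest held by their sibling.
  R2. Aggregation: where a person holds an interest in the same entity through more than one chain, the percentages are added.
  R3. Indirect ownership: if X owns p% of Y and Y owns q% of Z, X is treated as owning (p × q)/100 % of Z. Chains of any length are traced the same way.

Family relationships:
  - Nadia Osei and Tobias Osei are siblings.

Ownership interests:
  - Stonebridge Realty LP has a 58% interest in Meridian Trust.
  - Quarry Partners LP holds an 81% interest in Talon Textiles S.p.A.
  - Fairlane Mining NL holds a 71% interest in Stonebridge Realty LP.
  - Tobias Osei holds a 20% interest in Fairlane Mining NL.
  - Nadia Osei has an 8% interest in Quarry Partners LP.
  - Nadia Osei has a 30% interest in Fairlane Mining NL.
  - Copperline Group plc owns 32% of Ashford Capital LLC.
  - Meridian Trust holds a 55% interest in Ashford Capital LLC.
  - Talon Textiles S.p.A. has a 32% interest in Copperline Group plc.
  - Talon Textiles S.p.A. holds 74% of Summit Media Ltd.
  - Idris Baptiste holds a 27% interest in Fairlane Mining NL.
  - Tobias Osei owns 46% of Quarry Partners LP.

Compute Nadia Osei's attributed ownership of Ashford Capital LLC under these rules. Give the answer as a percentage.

15.803476%

By sibling attribution (R1), Nadia Osei is treated as also owning Tobias Osei's interest in Fairlane Mining NL, giving 30% + 20% = 50%.
By sibling attribution (R1), Nadia Osei is treated as also owning Tobias Osei's interest in Quarry Partners LP, giving 8% + 46% = 54%.
Chain via Fairlane Mining NL → Stonebridge Realty LP → Meridian Trust (R3): 50% × 71% × 58% × 55% = 11.3245% of Ashford Capital LLC.
Chain via Quarry Partners LP → Talon Textiles S.p.A. → Copperline Group plc (R3): 54% × 81% × 32% × 32% = 4.478976% of Ashford Capital LLC.
Aggregating (R2): 11.3245% + 4.478976% = 15.803476%.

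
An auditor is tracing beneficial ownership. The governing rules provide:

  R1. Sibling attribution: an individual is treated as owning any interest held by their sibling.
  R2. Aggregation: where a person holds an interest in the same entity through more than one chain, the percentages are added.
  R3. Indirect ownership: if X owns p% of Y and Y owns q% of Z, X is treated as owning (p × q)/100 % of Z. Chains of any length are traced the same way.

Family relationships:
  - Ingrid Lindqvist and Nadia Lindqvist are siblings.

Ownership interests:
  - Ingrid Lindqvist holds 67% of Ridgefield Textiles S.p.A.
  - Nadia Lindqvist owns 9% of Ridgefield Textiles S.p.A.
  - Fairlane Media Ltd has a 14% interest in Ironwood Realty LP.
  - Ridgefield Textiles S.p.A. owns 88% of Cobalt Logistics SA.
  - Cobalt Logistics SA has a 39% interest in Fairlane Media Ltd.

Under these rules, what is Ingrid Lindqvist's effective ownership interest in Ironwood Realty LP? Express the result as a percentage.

3.651648%

By sibling attribution (R1), Ingrid Lindqvist is treated as also owning Nadia Lindqvist's interest in Ridgefield Textiles S.p.A, giving 67% + 9% = 76%.
Chain via Ridgefield Textiles S.p.A. → Cobalt Logistics SA → Fairlane Media Ltd (R3): 76% × 88% × 39% × 14% = 3.651648% of Ironwood Realty LP.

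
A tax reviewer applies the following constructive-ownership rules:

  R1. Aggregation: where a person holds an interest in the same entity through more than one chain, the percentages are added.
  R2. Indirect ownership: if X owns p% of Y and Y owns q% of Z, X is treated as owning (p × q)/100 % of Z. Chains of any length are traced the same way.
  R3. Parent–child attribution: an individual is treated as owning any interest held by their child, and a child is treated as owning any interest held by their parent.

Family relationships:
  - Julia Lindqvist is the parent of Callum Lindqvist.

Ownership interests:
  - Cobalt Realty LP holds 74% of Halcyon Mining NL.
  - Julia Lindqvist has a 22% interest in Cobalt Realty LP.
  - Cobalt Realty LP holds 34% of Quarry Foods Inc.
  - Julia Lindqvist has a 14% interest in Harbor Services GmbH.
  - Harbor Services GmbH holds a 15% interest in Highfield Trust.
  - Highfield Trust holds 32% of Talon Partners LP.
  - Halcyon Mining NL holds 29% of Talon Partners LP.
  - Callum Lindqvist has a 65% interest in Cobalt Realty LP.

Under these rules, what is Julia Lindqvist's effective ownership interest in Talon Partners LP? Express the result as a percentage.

By parent–child attribution (R3), Julia Lindqvist is treated as also owning Callum Lindqvist's interest in Cobalt Realty LP, giving 22% + 65% = 87%.
Chain via Harbor Services GmbH → Highfield Trust (R2): 14% × 15% × 32% = 0.672% of Talon Partners LP.
Chain via Cobalt Realty LP → Halcyon Mining NL (R2): 87% × 74% × 29% = 18.6702% of Talon Partners LP.
Aggregating (R1): 0.672% + 18.6702% = 19.3422%.

19.3422%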